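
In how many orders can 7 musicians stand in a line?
7! = 5040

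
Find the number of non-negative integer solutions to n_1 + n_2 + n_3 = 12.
C(12+3-1, 3-1) = C(14, 2) = 91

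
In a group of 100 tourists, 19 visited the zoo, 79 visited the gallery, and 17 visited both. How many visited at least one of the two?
|A∪B| = |A| + |B| - |A∩B| = 19 + 79 - 17 = 81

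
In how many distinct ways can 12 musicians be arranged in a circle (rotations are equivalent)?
Circular: fix one position, arrange the rest. (12-1)! = 39916800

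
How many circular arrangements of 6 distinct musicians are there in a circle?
Circular: fix one position, arrange the rest. (6-1)! = 120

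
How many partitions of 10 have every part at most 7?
Let r_j(i) = number of partitions of i into parts ≤ j, for i = 0..10. r_1(i) = 1 for all i; r_j(i) = r_{j-1}(i) + r_j(i-j). Rows j = 2..7: ≤2: 1 1 2 2 3 3 4 4 5 5 6; ≤3: 1 1 2 3 4 5 7 8 10 12 14; ≤4: 1 1 2 3 5 6 9 11 15 18 23; ≤5: 1 1 2 3 5 7 10 13 18 23 30; ≤6: 1 1 2 3 5 7 11 14 20 26 35; ≤7: 1 1 2 3 5 7 11 15 21 28 38. r_7(10) = 38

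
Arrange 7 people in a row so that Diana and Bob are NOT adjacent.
Total - adjacent = 7! - (7-1)!×2 = 5040 - 1440 = 3600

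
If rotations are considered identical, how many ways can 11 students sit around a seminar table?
Circular: fix one position, arrange the rest. (11-1)! = 3628800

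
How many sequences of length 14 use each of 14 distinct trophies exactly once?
14! = 87178291200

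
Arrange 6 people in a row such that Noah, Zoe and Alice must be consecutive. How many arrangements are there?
Treat the 3 as one block: (6-3+1)! × 3! = 24 × 6 = 144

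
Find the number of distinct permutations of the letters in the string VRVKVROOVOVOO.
13! / (5! × 2! × 5! × 1!) = 216216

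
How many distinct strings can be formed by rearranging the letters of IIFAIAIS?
8! / (2! × 1! × 1! × 4!) = 840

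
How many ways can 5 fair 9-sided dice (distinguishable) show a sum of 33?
Coefficient of x^33 in (x + x² + ... + x^9)^5. By inclusion-exclusion on dice exceeding 9: Σ_j (-1)^j C(5,j)·C(33-1-9j, 4) = C(5,0)·C(32,4) - C(5,1)·C(23,4) + C(5,2)·C(14,4) - C(5,3)·C(5,4) = 1·35960 - 5·8855 + 10·1001 - 10·5 = 1645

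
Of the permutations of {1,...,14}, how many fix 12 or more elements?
Exactly j fixed points: C(14,j)·!(14-j); sum over j ≥ 12 (derangement numbers via !m = (m-1)·(!(m-1) + !(m-2)): !0..!2 = 1, 0, 1). Σ_{j=12}^{14} C(14,j)·!(14-j) = C(14,12)·!2 + C(14,13)·!1 + C(14,14)·!0 = 91·1 + 14·0 + 1·1 = 92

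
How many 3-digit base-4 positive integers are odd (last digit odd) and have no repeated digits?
Last∈{1,3}. Last=0: 0. Last nonzero: 2×2×P(2,1) = 8. Total = 8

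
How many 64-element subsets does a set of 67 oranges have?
C(67,64) = 67!/(64!×3!) = 47905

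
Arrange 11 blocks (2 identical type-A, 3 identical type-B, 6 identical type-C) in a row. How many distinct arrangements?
11! / (2! × 3! × 6!) = 4620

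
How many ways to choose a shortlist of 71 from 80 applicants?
C(80,71) = 80!/(71!×9!) = 231900297200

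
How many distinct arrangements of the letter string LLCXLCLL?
8! / (5! × 1! × 2!) = 168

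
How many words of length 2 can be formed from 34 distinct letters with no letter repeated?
P(34,2) = 34!/(34-2)! = 1122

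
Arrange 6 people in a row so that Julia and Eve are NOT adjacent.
Total - adjacent = 6! - (6-1)!×2 = 720 - 240 = 480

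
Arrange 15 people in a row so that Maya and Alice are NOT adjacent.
Total - adjacent = 15! - (15-1)!×2 = 1307674368000 - 174356582400 = 1133317785600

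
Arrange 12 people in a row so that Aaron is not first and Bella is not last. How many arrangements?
By inclusion-exclusion: 12! - 2×(12-1)! + (12-2)! = 479001600 - 79833600 + 3628800 = 402796800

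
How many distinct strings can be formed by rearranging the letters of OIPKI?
5! / (2! × 1! × 1! × 1!) = 60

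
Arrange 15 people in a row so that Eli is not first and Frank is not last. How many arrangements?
By inclusion-exclusion: 15! - 2×(15-1)! + (15-2)! = 1307674368000 - 174356582400 + 6227020800 = 1139544806400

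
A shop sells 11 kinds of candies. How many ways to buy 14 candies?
C(14+11-1, 11-1) = C(24, 10) = 1961256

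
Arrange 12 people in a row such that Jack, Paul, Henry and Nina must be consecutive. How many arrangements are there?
Treat the 4 as one block: (12-4+1)! × 4! = 362880 × 24 = 8709120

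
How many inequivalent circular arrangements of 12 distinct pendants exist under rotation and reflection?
(12-1)!/2 = 39916800/2 = 19958400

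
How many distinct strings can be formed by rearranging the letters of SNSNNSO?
7! / (1! × 3! × 3!) = 140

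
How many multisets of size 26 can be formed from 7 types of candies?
C(26+7-1, 7-1) = C(32, 6) = 906192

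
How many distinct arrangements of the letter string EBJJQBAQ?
8! / (2! × 2! × 1! × 2! × 1!) = 5040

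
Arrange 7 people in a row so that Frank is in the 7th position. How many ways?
Fix one position: (7-1)! = 720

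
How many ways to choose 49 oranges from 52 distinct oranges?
C(52,49) = 52!/(49!×3!) = 22100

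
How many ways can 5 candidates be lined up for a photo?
5! = 120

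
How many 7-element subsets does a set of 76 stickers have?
C(76,7) = 76!/(7!×69!) = 2186189400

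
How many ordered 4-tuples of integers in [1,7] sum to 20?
Coefficient of x^20 in (x + x² + ... + x^7)^4. By inclusion-exclusion on dice exceeding 7: Σ_j (-1)^j C(4,j)·C(20-1-7j, 3) = C(4,0)·C(19,3) - C(4,1)·C(12,3) + C(4,2)·C(5,3) = 1·969 - 4·220 + 6·10 = 149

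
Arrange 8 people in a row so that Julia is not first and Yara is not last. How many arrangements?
By inclusion-exclusion: 8! - 2×(8-1)! + (8-2)! = 40320 - 10080 + 720 = 30960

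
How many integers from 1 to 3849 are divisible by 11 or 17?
⌊3849/11⌋ + ⌊3849/17⌋ - ⌊3849/187⌋ = 349 + 226 - 20 = 555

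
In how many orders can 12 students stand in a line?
12! = 479001600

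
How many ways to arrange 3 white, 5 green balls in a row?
8! / (3! × 5!) = 56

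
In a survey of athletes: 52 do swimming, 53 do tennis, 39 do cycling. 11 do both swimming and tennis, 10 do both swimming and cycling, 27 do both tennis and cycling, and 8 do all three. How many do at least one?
|A∪B∪C| = 52+53+39-11-10-27+8 = 104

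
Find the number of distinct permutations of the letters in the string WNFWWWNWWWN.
11! / (3! × 1! × 7!) = 1320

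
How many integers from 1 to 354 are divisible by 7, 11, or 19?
⌊354/7⌋+⌊354/11⌋+⌊354/19⌋ - ⌊354/77⌋-⌊354/133⌋-⌊354/209⌋ + ⌊354/1463⌋ = 50+32+18 - 4-2-1 + 0 = 93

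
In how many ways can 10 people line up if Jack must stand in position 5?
Fix one position: (10-1)! = 362880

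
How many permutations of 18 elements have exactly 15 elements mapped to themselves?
Choose the 15 fixed points C(18,15) = 816, derange the rest: !3 = Σ_{j=0}^{3} (-1)^j·3!/j! = 6 - 6 + 3 - 1 = 2. Product = 816 × 2 = 1632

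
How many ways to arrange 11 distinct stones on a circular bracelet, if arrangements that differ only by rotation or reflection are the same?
(11-1)!/2 = 3628800/2 = 1814400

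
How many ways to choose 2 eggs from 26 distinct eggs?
C(26,2) = 26!/(2!×24!) = 325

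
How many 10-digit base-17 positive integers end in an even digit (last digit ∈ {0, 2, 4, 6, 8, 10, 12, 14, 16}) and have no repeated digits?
Last∈{0,2,4,6,8,10,12,14,16}. Last=0: 4151347200. Last nonzero: 8×15×P(15,8) = 31135104000. Total = 35286451200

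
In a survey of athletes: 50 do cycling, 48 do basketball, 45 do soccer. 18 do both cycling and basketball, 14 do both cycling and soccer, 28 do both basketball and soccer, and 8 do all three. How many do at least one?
|A∪B∪C| = 50+48+45-18-14-28+8 = 91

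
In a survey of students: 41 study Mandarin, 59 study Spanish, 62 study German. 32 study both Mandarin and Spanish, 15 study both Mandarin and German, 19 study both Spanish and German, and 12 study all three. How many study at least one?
|A∪B∪C| = 41+59+62-32-15-19+12 = 108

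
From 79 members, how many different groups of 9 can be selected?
C(79,9) = 79!/(9!×70!) = 205811513765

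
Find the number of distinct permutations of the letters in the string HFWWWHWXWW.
10! / (2! × 1! × 1! × 6!) = 2520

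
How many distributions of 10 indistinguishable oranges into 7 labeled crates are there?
C(10+7-1, 7-1) = C(16, 6) = 8008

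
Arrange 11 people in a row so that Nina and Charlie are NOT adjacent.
Total - adjacent = 11! - (11-1)!×2 = 39916800 - 7257600 = 32659200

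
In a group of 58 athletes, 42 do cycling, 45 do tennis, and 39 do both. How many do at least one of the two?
|A∪B| = |A| + |B| - |A∩B| = 42 + 45 - 39 = 48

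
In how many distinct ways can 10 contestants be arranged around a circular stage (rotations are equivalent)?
Circular: fix one position, arrange the rest. (10-1)! = 362880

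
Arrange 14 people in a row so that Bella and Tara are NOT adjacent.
Total - adjacent = 14! - (14-1)!×2 = 87178291200 - 12454041600 = 74724249600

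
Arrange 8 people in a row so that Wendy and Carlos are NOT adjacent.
Total - adjacent = 8! - (8-1)!×2 = 40320 - 10080 = 30240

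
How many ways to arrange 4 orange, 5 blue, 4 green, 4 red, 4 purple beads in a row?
21! / (4! × 5! × 4! × 4! × 4!) = 1283268987000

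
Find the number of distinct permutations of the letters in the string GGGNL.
5! / (3! × 1! × 1!) = 20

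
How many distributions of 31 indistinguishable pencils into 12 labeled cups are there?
C(31+12-1, 12-1) = C(42, 11) = 4280561376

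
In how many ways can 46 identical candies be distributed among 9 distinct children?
C(46+9-1, 9-1) = C(54, 8) = 1040465790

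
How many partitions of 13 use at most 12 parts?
By conjugation, equals partitions of 13 into parts ≤ 12. Let r_j(i) = number of partitions of i into parts ≤ j, for i = 0..13. r_1(i) = 1 for all i; r_j(i) = r_{j-1}(i) + r_j(i-j). Rows j = 2..12: ≤2: 1 1 2 2 3 3 4 4 5 5 6 6 7 7; ≤3: 1 1 2 3 4 5 7 8 10 12 14 16 19 21; ≤4: 1 1 2 3 5 6 9 11 15 18 23 27 34 39; ≤5: 1 1 2 3 5 7 10 13 18 23 30 37 47 57; ≤6: 1 1 2 3 5 7 11 14 20 26 35 44 58 71; ≤7: 1 1 2 3 5 7 11 15 21 28 38 49 65 82; ≤8: 1 1 2 3 5 7 11 15 22 29 40 52 70 89; ≤9: 1 1 2 3 5 7 11 15 22 30 41 54 73 94; ≤10: 1 1 2 3 5 7 11 15 22 30 42 55 75 97; ≤11: 1 1 2 3 5 7 11 15 22 30 42 56 76 99; ≤12: 1 1 2 3 5 7 11 15 22 30 42 56 77 100. r_12(13) = 100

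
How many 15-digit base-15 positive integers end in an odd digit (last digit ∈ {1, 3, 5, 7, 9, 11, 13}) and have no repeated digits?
Last∈{1,3,5,7,9,11,13}. Last=0: 0. Last nonzero: 7×13×P(13,13) = 566658892800. Total = 566658892800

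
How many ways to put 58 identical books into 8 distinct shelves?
C(58+8-1, 8-1) = C(65, 7) = 696190560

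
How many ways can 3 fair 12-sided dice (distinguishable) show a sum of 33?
Coefficient of x^33 in (x + x² + ... + x^12)^3. By inclusion-exclusion on dice exceeding 12: Σ_j (-1)^j C(3,j)·C(33-1-12j, 2) = C(3,0)·C(32,2) - C(3,1)·C(20,2) + C(3,2)·C(8,2) = 1·496 - 3·190 + 3·28 = 10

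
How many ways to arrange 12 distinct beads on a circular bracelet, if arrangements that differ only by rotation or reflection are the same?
(12-1)!/2 = 39916800/2 = 19958400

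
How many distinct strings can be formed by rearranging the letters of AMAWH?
5! / (1! × 1! × 1! × 2!) = 60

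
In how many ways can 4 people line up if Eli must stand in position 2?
Fix one position: (4-1)! = 6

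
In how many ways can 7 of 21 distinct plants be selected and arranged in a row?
P(21,7) = 21!/(21-7)! = 586051200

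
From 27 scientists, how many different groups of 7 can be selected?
C(27,7) = 27!/(7!×20!) = 888030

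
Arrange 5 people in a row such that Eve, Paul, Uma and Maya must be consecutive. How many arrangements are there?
Treat the 4 as one block: (5-4+1)! × 4! = 2 × 24 = 48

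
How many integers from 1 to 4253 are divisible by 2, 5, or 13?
⌊4253/2⌋+⌊4253/5⌋+⌊4253/13⌋ - ⌊4253/10⌋-⌊4253/26⌋-⌊4253/65⌋ + ⌊4253/130⌋ = 2126+850+327 - 425-163-65 + 32 = 2682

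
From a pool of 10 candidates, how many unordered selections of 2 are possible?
C(10,2) = 10!/(2!×8!) = 45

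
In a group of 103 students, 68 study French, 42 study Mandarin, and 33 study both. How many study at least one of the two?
|A∪B| = |A| + |B| - |A∩B| = 68 + 42 - 33 = 77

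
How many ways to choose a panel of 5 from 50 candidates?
C(50,5) = 50!/(5!×45!) = 2118760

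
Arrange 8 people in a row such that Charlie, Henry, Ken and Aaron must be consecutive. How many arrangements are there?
Treat the 4 as one block: (8-4+1)! × 4! = 120 × 24 = 2880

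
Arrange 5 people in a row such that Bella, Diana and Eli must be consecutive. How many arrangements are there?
Treat the 3 as one block: (5-3+1)! × 3! = 6 × 6 = 36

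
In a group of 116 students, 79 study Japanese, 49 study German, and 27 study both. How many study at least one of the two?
|A∪B| = |A| + |B| - |A∩B| = 79 + 49 - 27 = 101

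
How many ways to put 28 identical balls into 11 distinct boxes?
C(28+11-1, 11-1) = C(38, 10) = 472733756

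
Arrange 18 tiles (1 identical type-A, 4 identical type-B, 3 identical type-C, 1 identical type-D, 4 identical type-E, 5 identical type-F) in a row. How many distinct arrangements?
18! / (1! × 4! × 3! × 1! × 4! × 5!) = 15437822400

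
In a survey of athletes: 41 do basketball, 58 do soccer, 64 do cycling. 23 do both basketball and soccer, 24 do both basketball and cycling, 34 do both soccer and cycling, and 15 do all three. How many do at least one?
|A∪B∪C| = 41+58+64-23-24-34+15 = 97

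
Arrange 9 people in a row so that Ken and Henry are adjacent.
Treat as block: (9-1)! × 2! = 40320 × 2 = 80640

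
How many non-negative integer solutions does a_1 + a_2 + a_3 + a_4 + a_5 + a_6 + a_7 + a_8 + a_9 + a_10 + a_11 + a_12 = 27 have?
C(27+12-1, 12-1) = C(38, 11) = 1203322288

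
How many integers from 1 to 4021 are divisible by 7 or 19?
⌊4021/7⌋ + ⌊4021/19⌋ - ⌊4021/133⌋ = 574 + 211 - 30 = 755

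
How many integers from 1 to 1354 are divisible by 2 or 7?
⌊1354/2⌋ + ⌊1354/7⌋ - ⌊1354/14⌋ = 677 + 193 - 96 = 774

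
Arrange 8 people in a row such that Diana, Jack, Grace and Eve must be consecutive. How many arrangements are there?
Treat the 4 as one block: (8-4+1)! × 4! = 120 × 24 = 2880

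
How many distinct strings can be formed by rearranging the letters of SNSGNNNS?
8! / (1! × 3! × 4!) = 280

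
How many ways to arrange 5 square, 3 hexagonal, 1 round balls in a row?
9! / (5! × 3! × 1!) = 504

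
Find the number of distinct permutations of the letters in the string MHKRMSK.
7! / (1! × 1! × 1! × 2! × 2!) = 1260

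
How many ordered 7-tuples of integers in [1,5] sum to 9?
Coefficient of x^9 in (x + x² + ... + x^5)^7. By inclusion-exclusion on dice exceeding 5: Σ_j (-1)^j C(7,j)·C(9-1-5j, 6) = C(7,0)·C(8,6) = 1·28 = 28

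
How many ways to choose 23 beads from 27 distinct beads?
C(27,23) = 27!/(23!×4!) = 17550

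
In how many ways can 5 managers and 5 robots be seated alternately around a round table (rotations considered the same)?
Fix one of the managers: (5-1)! ways for the remaining managers, × 5! ways for the robots = 24 × 120 = 2880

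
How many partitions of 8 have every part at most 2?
Let r_j(i) = number of partitions of i into parts ≤ j, for i = 0..8. r_1(i) = 1 for all i; r_j(i) = r_{j-1}(i) + r_j(i-j). Rows j = 2..2: ≤2: 1 1 2 2 3 3 4 4 5. r_2(8) = 5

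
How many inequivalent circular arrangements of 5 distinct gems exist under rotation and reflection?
(5-1)!/2 = 24/2 = 12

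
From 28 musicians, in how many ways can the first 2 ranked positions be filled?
P(28,2) = 28!/(28-2)! = 756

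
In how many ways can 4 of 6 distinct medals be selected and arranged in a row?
P(6,4) = 6!/(6-4)! = 360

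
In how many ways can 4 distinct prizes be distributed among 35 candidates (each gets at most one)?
P(35,4) = 35!/(35-4)! = 1256640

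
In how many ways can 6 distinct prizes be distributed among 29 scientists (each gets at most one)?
P(29,6) = 29!/(29-6)! = 342014400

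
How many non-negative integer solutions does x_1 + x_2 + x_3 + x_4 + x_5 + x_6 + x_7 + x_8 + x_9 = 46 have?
C(46+9-1, 9-1) = C(54, 8) = 1040465790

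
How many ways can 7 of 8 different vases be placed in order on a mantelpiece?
P(8,7) = 8!/(8-7)! = 40320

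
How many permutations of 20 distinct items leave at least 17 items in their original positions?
Exactly j fixed points: C(20,j)·!(20-j); sum over j ≥ 17 (derangement numbers via !m = (m-1)·(!(m-1) + !(m-2)): !0..!3 = 1, 0, 1, 2). Σ_{j=17}^{20} C(20,j)·!(20-j) = C(20,17)·!3 + C(20,18)·!2 + C(20,19)·!1 + C(20,20)·!0 = 1140·2 + 190·1 + 20·0 + 1·1 = 2471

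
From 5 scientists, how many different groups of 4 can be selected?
C(5,4) = 5!/(4!×1!) = 5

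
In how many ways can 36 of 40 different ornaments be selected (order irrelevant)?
C(40,36) = 40!/(36!×4!) = 91390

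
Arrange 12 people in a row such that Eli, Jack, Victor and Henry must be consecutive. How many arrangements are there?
Treat the 4 as one block: (12-4+1)! × 4! = 362880 × 24 = 8709120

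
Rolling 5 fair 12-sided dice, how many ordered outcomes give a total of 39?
Coefficient of x^39 in (x + x² + ... + x^12)^5. By inclusion-exclusion on dice exceeding 12: Σ_j (-1)^j C(5,j)·C(39-1-12j, 4) = C(5,0)·C(38,4) - C(5,1)·C(26,4) + C(5,2)·C(14,4) = 1·73815 - 5·14950 + 10·1001 = 9075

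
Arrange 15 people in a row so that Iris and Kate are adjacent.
Treat as block: (15-1)! × 2! = 87178291200 × 2 = 174356582400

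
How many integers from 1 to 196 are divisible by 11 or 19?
⌊196/11⌋ + ⌊196/19⌋ - ⌊196/209⌋ = 17 + 10 - 0 = 27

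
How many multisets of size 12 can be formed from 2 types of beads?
C(12+2-1, 2-1) = C(13, 1) = 13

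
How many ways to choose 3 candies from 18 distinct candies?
C(18,3) = 18!/(3!×15!) = 816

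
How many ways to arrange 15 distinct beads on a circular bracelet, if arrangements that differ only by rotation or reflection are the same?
(15-1)!/2 = 87178291200/2 = 43589145600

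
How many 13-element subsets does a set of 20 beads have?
C(20,13) = 20!/(13!×7!) = 77520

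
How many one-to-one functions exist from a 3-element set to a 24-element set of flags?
P(24,3) = 24!/(24-3)! = 12144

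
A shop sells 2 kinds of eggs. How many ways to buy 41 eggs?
C(41+2-1, 2-1) = C(42, 1) = 42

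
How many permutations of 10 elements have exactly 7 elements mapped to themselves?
Choose the 7 fixed points C(10,7) = 120, derange the rest: !3 = Σ_{j=0}^{3} (-1)^j·3!/j! = 6 - 6 + 3 - 1 = 2. Product = 120 × 2 = 240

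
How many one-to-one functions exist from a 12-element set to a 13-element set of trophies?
P(13,12) = 13!/(13-12)! = 6227020800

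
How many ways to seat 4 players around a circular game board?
Circular: fix one position, arrange the rest. (4-1)! = 6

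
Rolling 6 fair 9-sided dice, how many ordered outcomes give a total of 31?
Coefficient of x^31 in (x + x² + ... + x^9)^6. By inclusion-exclusion on dice exceeding 9: Σ_j (-1)^j C(6,j)·C(31-1-9j, 5) = C(6,0)·C(30,5) - C(6,1)·C(21,5) + C(6,2)·C(12,5) = 1·142506 - 6·20349 + 15·792 = 32292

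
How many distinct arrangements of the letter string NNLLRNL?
7! / (3! × 3! × 1!) = 140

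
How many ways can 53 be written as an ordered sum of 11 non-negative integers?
C(53+11-1, 11-1) = C(63, 10) = 127805525001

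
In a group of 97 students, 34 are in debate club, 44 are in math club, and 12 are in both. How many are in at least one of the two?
|A∪B| = |A| + |B| - |A∩B| = 34 + 44 - 12 = 66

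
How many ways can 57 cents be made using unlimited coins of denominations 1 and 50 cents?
Coefficient of x^57 in 1/(1-x^1) · 1/(1-x^50). Use j coins of 50 for j = 0..⌊57/50⌋ = 1, the rest in 1s: 1 + 1 = 2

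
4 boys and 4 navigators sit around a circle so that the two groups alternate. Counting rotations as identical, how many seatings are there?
Fix one of the boys: (4-1)! ways for the remaining boys, × 4! ways for the navigators = 6 × 24 = 144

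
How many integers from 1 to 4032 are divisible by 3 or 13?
⌊4032/3⌋ + ⌊4032/13⌋ - ⌊4032/39⌋ = 1344 + 310 - 103 = 1551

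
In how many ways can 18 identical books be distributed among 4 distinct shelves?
C(18+4-1, 4-1) = C(21, 3) = 1330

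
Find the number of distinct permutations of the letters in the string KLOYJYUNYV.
10! / (1! × 3! × 1! × 1! × 1! × 1! × 1! × 1!) = 604800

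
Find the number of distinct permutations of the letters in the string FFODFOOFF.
9! / (5! × 1! × 3!) = 504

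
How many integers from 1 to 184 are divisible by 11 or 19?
⌊184/11⌋ + ⌊184/19⌋ - ⌊184/209⌋ = 16 + 9 - 0 = 25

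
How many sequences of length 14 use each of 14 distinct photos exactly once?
14! = 87178291200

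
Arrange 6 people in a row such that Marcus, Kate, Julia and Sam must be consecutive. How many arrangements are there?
Treat the 4 as one block: (6-4+1)! × 4! = 6 × 24 = 144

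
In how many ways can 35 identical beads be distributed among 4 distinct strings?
C(35+4-1, 4-1) = C(38, 3) = 8436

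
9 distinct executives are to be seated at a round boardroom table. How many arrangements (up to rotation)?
Circular: fix one position, arrange the rest. (9-1)! = 40320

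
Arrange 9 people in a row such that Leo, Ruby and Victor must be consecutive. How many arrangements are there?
Treat the 3 as one block: (9-3+1)! × 3! = 5040 × 6 = 30240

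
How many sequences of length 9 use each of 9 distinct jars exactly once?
9! = 362880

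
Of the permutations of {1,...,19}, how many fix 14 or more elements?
Exactly j fixed points: C(19,j)·!(19-j); sum over j ≥ 14 (derangement numbers via !m = (m-1)·(!(m-1) + !(m-2)): !0..!5 = 1, 0, 1, 2, 9, 44). Σ_{j=14}^{19} C(19,j)·!(19-j) = C(19,14)·!5 + C(19,15)·!4 + C(19,16)·!3 + C(19,17)·!2 + C(19,18)·!1 + C(19,19)·!0 = 11628·44 + 3876·9 + 969·2 + 171·1 + 19·0 + 1·1 = 548626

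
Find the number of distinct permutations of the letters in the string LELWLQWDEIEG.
12! / (3! × 1! × 1! × 2! × 3! × 1! × 1!) = 6652800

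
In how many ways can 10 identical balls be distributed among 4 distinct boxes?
C(10+4-1, 4-1) = C(13, 3) = 286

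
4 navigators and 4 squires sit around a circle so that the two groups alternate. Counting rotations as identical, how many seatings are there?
Fix one of the navigators: (4-1)! ways for the remaining navigators, × 4! ways for the squires = 6 × 24 = 144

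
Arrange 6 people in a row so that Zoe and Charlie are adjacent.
Treat as block: (6-1)! × 2! = 120 × 2 = 240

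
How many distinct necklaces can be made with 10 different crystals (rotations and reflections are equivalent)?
(10-1)!/2 = 362880/2 = 181440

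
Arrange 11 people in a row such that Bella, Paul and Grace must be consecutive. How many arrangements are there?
Treat the 3 as one block: (11-3+1)! × 3! = 362880 × 6 = 2177280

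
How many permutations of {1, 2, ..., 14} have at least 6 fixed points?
Exactly j fixed points: C(14,j)·!(14-j); sum over j ≥ 6 (derangement numbers via !m = (m-1)·(!(m-1) + !(m-2)): !0..!8 = 1, 0, 1, 2, 9, 44, 265, 1854, 14833). Σ_{j=6}^{14} C(14,j)·!(14-j) = C(14,6)·!8 + C(14,7)·!7 + C(14,8)·!6 + C(14,9)·!5 + C(14,10)·!4 + C(14,11)·!3 + C(14,12)·!2 + C(14,13)·!1 + C(14,14)·!0 = 3003·14833 + 3432·1854 + 3003·265 + 2002·44 + 1001·9 + 364·2 + 91·1 + 14·0 + 1·1 = 51800139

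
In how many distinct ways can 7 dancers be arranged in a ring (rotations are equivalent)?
Circular: fix one position, arrange the rest. (7-1)! = 720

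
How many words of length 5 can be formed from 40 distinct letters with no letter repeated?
P(40,5) = 40!/(40-5)! = 78960960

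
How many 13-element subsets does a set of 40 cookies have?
C(40,13) = 40!/(13!×27!) = 12033222880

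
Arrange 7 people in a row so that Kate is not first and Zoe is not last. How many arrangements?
By inclusion-exclusion: 7! - 2×(7-1)! + (7-2)! = 5040 - 1440 + 120 = 3720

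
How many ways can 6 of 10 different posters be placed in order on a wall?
P(10,6) = 10!/(10-6)! = 151200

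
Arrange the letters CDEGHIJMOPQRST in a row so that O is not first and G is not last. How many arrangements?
By inclusion-exclusion: 14! - 2×(14-1)! + (14-2)! = 87178291200 - 12454041600 + 479001600 = 75203251200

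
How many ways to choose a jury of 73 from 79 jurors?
C(79,73) = 79!/(73!×6!) = 277962685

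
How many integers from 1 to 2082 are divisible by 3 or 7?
⌊2082/3⌋ + ⌊2082/7⌋ - ⌊2082/21⌋ = 694 + 297 - 99 = 892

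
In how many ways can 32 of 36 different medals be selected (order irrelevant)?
C(36,32) = 36!/(32!×4!) = 58905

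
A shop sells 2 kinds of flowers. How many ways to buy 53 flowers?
C(53+2-1, 2-1) = C(54, 1) = 54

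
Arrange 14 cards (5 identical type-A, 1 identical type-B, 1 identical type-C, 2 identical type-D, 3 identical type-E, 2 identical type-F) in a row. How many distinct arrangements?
14! / (5! × 1! × 1! × 2! × 3! × 2!) = 30270240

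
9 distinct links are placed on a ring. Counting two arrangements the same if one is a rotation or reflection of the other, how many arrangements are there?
(9-1)!/2 = 40320/2 = 20160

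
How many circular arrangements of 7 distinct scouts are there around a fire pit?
Circular: fix one position, arrange the rest. (7-1)! = 720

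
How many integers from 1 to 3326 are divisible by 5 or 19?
⌊3326/5⌋ + ⌊3326/19⌋ - ⌊3326/95⌋ = 665 + 175 - 35 = 805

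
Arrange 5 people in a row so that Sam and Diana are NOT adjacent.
Total - adjacent = 5! - (5-1)!×2 = 120 - 48 = 72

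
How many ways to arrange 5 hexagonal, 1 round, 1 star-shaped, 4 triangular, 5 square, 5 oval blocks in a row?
21! / (5! × 1! × 1! × 4! × 5! × 5!) = 1231938227520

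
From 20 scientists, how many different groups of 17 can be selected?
C(20,17) = 20!/(17!×3!) = 1140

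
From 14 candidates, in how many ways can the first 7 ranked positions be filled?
P(14,7) = 14!/(14-7)! = 17297280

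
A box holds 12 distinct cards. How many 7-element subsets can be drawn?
C(12,7) = 12!/(7!×5!) = 792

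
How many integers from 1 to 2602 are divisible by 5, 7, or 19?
⌊2602/5⌋+⌊2602/7⌋+⌊2602/19⌋ - ⌊2602/35⌋-⌊2602/95⌋-⌊2602/133⌋ + ⌊2602/665⌋ = 520+371+136 - 74-27-19 + 3 = 910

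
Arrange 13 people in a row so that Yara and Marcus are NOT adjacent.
Total - adjacent = 13! - (13-1)!×2 = 6227020800 - 958003200 = 5269017600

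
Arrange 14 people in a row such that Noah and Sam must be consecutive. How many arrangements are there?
Treat the 2 as one block: (14-2+1)! × 2! = 6227020800 × 2 = 12454041600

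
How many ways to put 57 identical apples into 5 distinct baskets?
C(57+5-1, 5-1) = C(61, 4) = 521855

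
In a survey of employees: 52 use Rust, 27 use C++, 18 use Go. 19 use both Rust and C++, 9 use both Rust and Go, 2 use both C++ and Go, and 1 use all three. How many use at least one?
|A∪B∪C| = 52+27+18-19-9-2+1 = 68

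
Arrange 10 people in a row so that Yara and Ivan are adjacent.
Treat as block: (10-1)! × 2! = 362880 × 2 = 725760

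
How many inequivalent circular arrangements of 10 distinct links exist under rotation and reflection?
(10-1)!/2 = 362880/2 = 181440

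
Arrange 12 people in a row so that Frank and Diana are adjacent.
Treat as block: (12-1)! × 2! = 39916800 × 2 = 79833600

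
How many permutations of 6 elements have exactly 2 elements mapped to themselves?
Choose the 2 fixed points C(6,2) = 15, derange the rest: !4 = Σ_{j=0}^{4} (-1)^j·4!/j! = 24 - 24 + 12 - 4 + 1 = 9. Product = 15 × 9 = 135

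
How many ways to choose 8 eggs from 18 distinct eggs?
C(18,8) = 18!/(8!×10!) = 43758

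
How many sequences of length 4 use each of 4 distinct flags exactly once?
4! = 24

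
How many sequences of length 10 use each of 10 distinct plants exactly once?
10! = 3628800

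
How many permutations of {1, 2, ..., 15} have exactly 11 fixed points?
Choose the 11 fixed points C(15,11) = 1365, derange the rest: !4 = Σ_{j=0}^{4} (-1)^j·4!/j! = 24 - 24 + 12 - 4 + 1 = 9. Product = 1365 × 9 = 12285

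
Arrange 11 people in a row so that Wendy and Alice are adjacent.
Treat as block: (11-1)! × 2! = 3628800 × 2 = 7257600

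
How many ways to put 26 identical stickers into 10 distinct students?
C(26+10-1, 10-1) = C(35, 9) = 70607460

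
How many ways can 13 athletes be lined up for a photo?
13! = 6227020800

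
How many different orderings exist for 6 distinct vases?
6! = 720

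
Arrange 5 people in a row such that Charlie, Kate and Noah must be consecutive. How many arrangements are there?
Treat the 3 as one block: (5-3+1)! × 3! = 6 × 6 = 36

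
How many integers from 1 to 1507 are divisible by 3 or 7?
⌊1507/3⌋ + ⌊1507/7⌋ - ⌊1507/21⌋ = 502 + 215 - 71 = 646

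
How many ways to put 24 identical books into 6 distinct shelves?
C(24+6-1, 6-1) = C(29, 5) = 118755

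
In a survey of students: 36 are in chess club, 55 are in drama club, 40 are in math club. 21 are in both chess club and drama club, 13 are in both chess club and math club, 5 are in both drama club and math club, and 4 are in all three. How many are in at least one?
|A∪B∪C| = 36+55+40-21-13-5+4 = 96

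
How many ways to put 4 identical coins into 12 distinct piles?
C(4+12-1, 12-1) = C(15, 11) = 1365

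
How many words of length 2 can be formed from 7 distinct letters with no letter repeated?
P(7,2) = 7!/(7-2)! = 42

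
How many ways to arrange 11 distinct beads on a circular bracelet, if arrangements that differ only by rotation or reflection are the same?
(11-1)!/2 = 3628800/2 = 1814400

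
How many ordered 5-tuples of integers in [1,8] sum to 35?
Coefficient of x^35 in (x + x² + ... + x^8)^5. By inclusion-exclusion on dice exceeding 8: Σ_j (-1)^j C(5,j)·C(35-1-8j, 4) = C(5,0)·C(34,4) - C(5,1)·C(26,4) + C(5,2)·C(18,4) - C(5,3)·C(10,4) = 1·46376 - 5·14950 + 10·3060 - 10·210 = 126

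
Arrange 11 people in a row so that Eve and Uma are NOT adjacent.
Total - adjacent = 11! - (11-1)!×2 = 39916800 - 7257600 = 32659200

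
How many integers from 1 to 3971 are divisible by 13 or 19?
⌊3971/13⌋ + ⌊3971/19⌋ - ⌊3971/247⌋ = 305 + 209 - 16 = 498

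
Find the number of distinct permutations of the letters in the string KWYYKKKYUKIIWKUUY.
17! / (2! × 2! × 6! × 4! × 3!) = 857656800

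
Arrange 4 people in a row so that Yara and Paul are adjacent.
Treat as block: (4-1)! × 2! = 6 × 2 = 12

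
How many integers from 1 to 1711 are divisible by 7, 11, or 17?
⌊1711/7⌋+⌊1711/11⌋+⌊1711/17⌋ - ⌊1711/77⌋-⌊1711/119⌋-⌊1711/187⌋ + ⌊1711/1309⌋ = 244+155+100 - 22-14-9 + 1 = 455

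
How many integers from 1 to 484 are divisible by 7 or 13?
⌊484/7⌋ + ⌊484/13⌋ - ⌊484/91⌋ = 69 + 37 - 5 = 101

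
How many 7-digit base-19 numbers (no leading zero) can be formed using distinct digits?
First digit: 18 choices (nonzero). Then descending: 18 × 18 × 17 × 16 × 15 × 14 × 13 = 240589440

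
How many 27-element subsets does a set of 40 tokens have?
C(40,27) = 40!/(27!×13!) = 12033222880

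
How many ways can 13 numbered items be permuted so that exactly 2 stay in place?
Choose the 2 fixed points C(13,2) = 78, derange the rest: !11 = Σ_{j=0}^{11} (-1)^j·11!/j! = 39916800 - 39916800 + 19958400 - 6652800 + 1663200 - 332640 + 55440 - 7920 + 990 - 110 + 11 - 1 = 14684570. Product = 78 × 14684570 = 1145396460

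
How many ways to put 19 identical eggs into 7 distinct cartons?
C(19+7-1, 7-1) = C(25, 6) = 177100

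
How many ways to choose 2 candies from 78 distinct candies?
C(78,2) = 78!/(2!×76!) = 3003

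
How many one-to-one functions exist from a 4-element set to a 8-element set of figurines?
P(8,4) = 8!/(8-4)! = 1680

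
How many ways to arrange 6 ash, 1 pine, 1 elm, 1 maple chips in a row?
9! / (6! × 1! × 1! × 1!) = 504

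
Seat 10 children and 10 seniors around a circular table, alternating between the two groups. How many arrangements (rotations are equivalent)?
Fix one of the children: (10-1)! ways for the remaining children, × 10! ways for the seniors = 362880 × 3628800 = 1316818944000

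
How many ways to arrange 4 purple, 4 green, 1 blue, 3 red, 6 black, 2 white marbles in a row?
20! / (4! × 4! × 1! × 3! × 6! × 2!) = 488864376000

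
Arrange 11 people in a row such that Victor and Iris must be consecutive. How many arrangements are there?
Treat the 2 as one block: (11-2+1)! × 2! = 3628800 × 2 = 7257600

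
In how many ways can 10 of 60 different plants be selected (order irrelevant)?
C(60,10) = 60!/(10!×50!) = 75394027566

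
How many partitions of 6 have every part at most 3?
Let r_j(i) = number of partitions of i into parts ≤ j, for i = 0..6. r_1(i) = 1 for all i; r_j(i) = r_{j-1}(i) + r_j(i-j). Rows j = 2..3: ≤2: 1 1 2 2 3 3 4; ≤3: 1 1 2 3 4 5 7. r_3(6) = 7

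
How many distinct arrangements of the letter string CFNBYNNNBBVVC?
13! / (1! × 3! × 2! × 1! × 4! × 2!) = 10810800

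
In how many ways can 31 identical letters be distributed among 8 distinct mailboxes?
C(31+8-1, 8-1) = C(38, 7) = 12620256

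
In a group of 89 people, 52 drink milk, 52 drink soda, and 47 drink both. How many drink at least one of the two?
|A∪B| = |A| + |B| - |A∩B| = 52 + 52 - 47 = 57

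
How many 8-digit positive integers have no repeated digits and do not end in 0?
Last digit: 9 nonzero choices. First digit: 8 (nonzero, ≠last). Middle 6: P(8,6) = 20160. Total = 1451520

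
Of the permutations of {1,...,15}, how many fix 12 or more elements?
Exactly j fixed points: C(15,j)·!(15-j); sum over j ≥ 12 (derangement numbers via !m = (m-1)·(!(m-1) + !(m-2)): !0..!3 = 1, 0, 1, 2). Σ_{j=12}^{15} C(15,j)·!(15-j) = C(15,12)·!3 + C(15,13)·!2 + C(15,14)·!1 + C(15,15)·!0 = 455·2 + 105·1 + 15·0 + 1·1 = 1016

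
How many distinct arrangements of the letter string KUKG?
4! / (1! × 1! × 2!) = 12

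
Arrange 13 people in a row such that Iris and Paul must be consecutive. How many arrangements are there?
Treat the 2 as one block: (13-2+1)! × 2! = 479001600 × 2 = 958003200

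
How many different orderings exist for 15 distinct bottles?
15! = 1307674368000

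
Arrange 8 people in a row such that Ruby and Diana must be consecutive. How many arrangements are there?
Treat the 2 as one block: (8-2+1)! × 2! = 5040 × 2 = 10080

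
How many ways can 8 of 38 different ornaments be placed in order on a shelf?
P(38,8) = 38!/(38-8)! = 1971788797440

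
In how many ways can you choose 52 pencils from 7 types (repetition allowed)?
C(52+7-1, 7-1) = C(58, 6) = 40475358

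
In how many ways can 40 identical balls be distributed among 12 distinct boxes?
C(40+12-1, 12-1) = C(51, 11) = 47626016970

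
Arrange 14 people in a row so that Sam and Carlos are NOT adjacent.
Total - adjacent = 14! - (14-1)!×2 = 87178291200 - 12454041600 = 74724249600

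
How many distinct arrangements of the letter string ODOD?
4! / (2! × 2!) = 6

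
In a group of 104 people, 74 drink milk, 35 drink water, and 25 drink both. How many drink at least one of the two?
|A∪B| = |A| + |B| - |A∩B| = 74 + 35 - 25 = 84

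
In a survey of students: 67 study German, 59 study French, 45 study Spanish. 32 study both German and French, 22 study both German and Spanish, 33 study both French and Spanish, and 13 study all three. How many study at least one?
|A∪B∪C| = 67+59+45-32-22-33+13 = 97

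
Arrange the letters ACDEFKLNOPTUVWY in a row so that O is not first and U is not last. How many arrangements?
By inclusion-exclusion: 15! - 2×(15-1)! + (15-2)! = 1307674368000 - 174356582400 + 6227020800 = 1139544806400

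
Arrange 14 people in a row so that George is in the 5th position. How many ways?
Fix one position: (14-1)! = 6227020800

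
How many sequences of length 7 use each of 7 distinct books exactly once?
7! = 5040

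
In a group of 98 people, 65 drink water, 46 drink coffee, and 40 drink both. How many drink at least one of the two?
|A∪B| = |A| + |B| - |A∩B| = 65 + 46 - 40 = 71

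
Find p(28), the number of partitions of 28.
Pentagonal recurrence p(n) = p(n-1) + p(n-2) - p(n-5) - p(n-7) + p(n-12) + p(n-15) - ... gives p(0..27) = 1, 1, 2, 3, 5, 7, 11, 15, 22, 30, 42, 56, 77, 101, 135, 176, 231, 297, 385, 490, 627, 792, 1002, 1255, 1575, 1958, 2436, 3010. p(28) = p(27) + p(26) - p(23) - p(21) + p(16) + p(13) - p(6) - p(2) = 3010 + 2436 - 1255 - 792 + 231 + 101 - 11 - 2 = 3718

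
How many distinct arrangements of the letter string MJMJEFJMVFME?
12! / (4! × 3! × 2! × 2! × 1!) = 831600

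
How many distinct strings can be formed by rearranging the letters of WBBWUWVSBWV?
11! / (4! × 1! × 1! × 2! × 3!) = 138600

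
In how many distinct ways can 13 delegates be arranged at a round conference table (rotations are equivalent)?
Circular: fix one position, arrange the rest. (13-1)! = 479001600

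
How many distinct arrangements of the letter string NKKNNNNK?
8! / (5! × 3!) = 56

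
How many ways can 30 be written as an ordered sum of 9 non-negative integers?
C(30+9-1, 9-1) = C(38, 8) = 48903492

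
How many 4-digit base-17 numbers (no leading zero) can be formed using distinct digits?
First digit: 16 choices (nonzero). Then descending: 16 × 16 × 15 × 14 = 53760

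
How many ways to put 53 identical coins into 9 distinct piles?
C(53+9-1, 9-1) = C(61, 8) = 2944827765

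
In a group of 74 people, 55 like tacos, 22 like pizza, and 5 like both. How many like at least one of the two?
|A∪B| = |A| + |B| - |A∩B| = 55 + 22 - 5 = 72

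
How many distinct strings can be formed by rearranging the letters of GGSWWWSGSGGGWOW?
15! / (5! × 3! × 6! × 1!) = 2522520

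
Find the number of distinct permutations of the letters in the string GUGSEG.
6! / (1! × 1! × 3! × 1!) = 120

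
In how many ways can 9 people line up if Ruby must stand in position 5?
Fix one position: (9-1)! = 40320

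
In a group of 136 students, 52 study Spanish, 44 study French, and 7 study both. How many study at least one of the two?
|A∪B| = |A| + |B| - |A∩B| = 52 + 44 - 7 = 89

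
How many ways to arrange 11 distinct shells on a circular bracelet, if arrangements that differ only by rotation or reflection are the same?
(11-1)!/2 = 3628800/2 = 1814400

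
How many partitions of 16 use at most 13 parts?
By conjugation, equals partitions of 16 into parts ≤ 13. Let r_j(i) = number of partitions of i into parts ≤ j, for i = 0..16. r_1(i) = 1 for all i; r_j(i) = r_{j-1}(i) + r_j(i-j). Rows j = 2..13: ≤2: 1 1 2 2 3 3 4 4 5 5 6 6 7 7 8 8 9; ≤3: 1 1 2 3 4 5 7 8 10 12 14 16 19 21 24 27 30; ≤4: 1 1 2 3 5 6 9 11 15 18 23 27 34 39 47 54 64; ≤5: 1 1 2 3 5 7 10 13 18 23 30 37 47 57 70 84 101; ≤6: 1 1 2 3 5 7 11 14 20 26 35 44 58 71 90 110 136; ≤7: 1 1 2 3 5 7 11 15 21 28 38 49 65 82 105 131 164; ≤8: 1 1 2 3 5 7 11 15 22 29 40 52 70 89 116 146 186; ≤9: 1 1 2 3 5 7 11 15 22 30 41 54 73 94 123 157 201; ≤10: 1 1 2 3 5 7 11 15 22 30 42 55 75 97 128 164 212; ≤11: 1 1 2 3 5 7 11 15 22 30 42 56 76 99 131 169 219; ≤12: 1 1 2 3 5 7 11 15 22 30 42 56 77 100 133 172 224; ≤13: 1 1 2 3 5 7 11 15 22 30 42 56 77 101 134 174 227. r_13(16) = 227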